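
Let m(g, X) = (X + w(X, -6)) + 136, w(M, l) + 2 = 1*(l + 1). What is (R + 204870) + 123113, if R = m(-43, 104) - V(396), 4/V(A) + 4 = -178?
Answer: 29867658/91 ≈ 3.2822e+5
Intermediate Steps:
w(M, l) = -1 + l (w(M, l) = -2 + 1*(l + 1) = -2 + 1*(1 + l) = -2 + (1 + l) = -1 + l)
V(A) = -2/91 (V(A) = 4/(-4 - 178) = 4/(-182) = 4*(-1/182) = -2/91)
m(g, X) = 129 + X (m(g, X) = (X + (-1 - 6)) + 136 = (X - 7) + 136 = (-7 + X) + 136 = 129 + X)
R = 21205/91 (R = (129 + 104) - 1*(-2/91) = 233 + 2/91 = 21205/91 ≈ 233.02)
(R + 204870) + 123113 = (21205/91 + 204870) + 123113 = 18664375/91 + 123113 = 29867658/91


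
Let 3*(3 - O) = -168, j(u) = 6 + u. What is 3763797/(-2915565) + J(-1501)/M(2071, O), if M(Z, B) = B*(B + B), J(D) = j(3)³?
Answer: -8026035943/6766054510 ≈ -1.1862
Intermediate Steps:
O = 59 (O = 3 - ⅓*(-168) = 3 + 56 = 59)
J(D) = 729 (J(D) = (6 + 3)³ = 9³ = 729)
M(Z, B) = 2*B² (M(Z, B) = B*(2*B) = 2*B²)
3763797/(-2915565) + J(-1501)/M(2071, O) = 3763797/(-2915565) + 729/((2*59²)) = 3763797*(-1/2915565) + 729/((2*3481)) = -1254599/971855 + 729/6962 = -8026035943/6766054510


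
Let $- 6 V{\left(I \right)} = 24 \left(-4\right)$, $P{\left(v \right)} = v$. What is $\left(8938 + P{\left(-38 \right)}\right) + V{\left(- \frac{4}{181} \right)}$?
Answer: $8916$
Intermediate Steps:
$V{\left(I \right)} = 16$ ($V{\left(I \right)} = - \frac{24 \left(-4\right)}{6} = \left(- \frac{1}{6}\right) \left(-96\right) = 16$)
$\left(8938 + P{\left(-38 \right)}\right) + V{\left(- \frac{4}{181} \right)} = \left(8938 - 38\right) + 16 = 8900 + 16 = 8916$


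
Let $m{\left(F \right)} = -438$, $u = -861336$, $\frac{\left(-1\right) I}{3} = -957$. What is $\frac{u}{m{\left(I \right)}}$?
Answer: $\frac{143556}{73} \approx 1966.5$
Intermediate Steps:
$I = 2871$ ($I = \left(-3\right) \left(-957\right) = 2871$)
$\frac{u}{m{\left(I \right)}} = - \frac{861336}{-438} = \left(-861336\right) \left(- \frac{1}{438}\right) = \frac{143556}{73}$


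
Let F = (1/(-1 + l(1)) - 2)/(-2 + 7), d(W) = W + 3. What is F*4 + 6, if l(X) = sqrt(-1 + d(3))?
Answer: 23/5 + sqrt(5)/5 ≈ 5.0472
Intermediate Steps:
d(W) = 3 + W
l(X) = sqrt(5) (l(X) = sqrt(-1 + (3 + 3)) = sqrt(-1 + 6) = sqrt(5))
F = -2/5 + 1/(5*(-1 + sqrt(5))) (F = (1/(-1 + sqrt(5)) - 2)/(-2 + 7) = (-2 + 1/(-1 + sqrt(5)))/5 = (-2 + 1/(-1 + sqrt(5)))*(1/5) = -2/5 + 1/(5*(-1 + sqrt(5))) ≈ -0.23820)
F*4 + 6 = (-7/20 + sqrt(5)/20)*4 + 6 = (-7/5 + sqrt(5)/5) + 6 = 23/5 + sqrt(5)/5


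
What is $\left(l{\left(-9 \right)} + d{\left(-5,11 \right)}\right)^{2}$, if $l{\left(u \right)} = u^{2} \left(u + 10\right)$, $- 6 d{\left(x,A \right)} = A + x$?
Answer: $6400$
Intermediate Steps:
$d{\left(x,A \right)} = - \frac{A}{6} - \frac{x}{6}$ ($d{\left(x,A \right)} = - \frac{A + x}{6} = - \frac{A}{6} - \frac{x}{6}$)
$l{\left(u \right)} = u^{2} \left(10 + u\right)$
$\left(l{\left(-9 \right)} + d{\left(-5,11 \right)}\right)^{2} = \left(\left(-9\right)^{2} \left(10 - 9\right) - 1\right)^{2} = \left(81 \cdot 1 + \left(- \frac{11}{6} + \frac{5}{6}\right)\right)^{2} = \left(81 - 1\right)^{2} = 80^{2} = 6400$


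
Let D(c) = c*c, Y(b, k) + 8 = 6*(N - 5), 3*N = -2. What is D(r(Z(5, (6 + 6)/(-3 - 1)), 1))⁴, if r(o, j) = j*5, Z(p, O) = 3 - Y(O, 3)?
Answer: 390625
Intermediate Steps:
N = -⅔ (N = (⅓)*(-2) = -⅔ ≈ -0.66667)
Y(b, k) = -42 (Y(b, k) = -8 + 6*(-⅔ - 5) = -8 + 6*(-17/3) = -8 - 34 = -42)
Z(p, O) = 45 (Z(p, O) = 3 - 1*(-42) = 3 + 42 = 45)
r(o, j) = 5*j
D(c) = c²
D(r(Z(5, (6 + 6)/(-3 - 1)), 1))⁴ = ((5*1)²)⁴ = (5²)⁴ = 25⁴ = 390625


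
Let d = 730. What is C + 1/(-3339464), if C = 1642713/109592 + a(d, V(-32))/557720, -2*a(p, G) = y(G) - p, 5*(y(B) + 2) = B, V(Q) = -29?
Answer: 478072607236921063/31892742280792400 ≈ 14.990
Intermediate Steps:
y(B) = -2 + B/5
a(p, G) = 1 + p/2 - G/10 (a(p, G) = -((-2 + G/5) - p)/2 = -(-2 - p + G/5)/2 = 1 + p/2 - G/10)
C = 1145267903561/76402062800 (C = 1642713/109592 + (1 + (½)*730 - ⅒*(-29))/557720 = 1642713*(1/109592) + (1 + 365 + 29/10)*(1/557720) = 1642713/109592 + (3689/10)*(1/557720) = 1642713/109592 + 3689/5577200 = 1145267903561/76402062800 ≈ 14.990)
C + 1/(-3339464) = 1145267903561/76402062800 + 1/(-3339464) = 1145267903561/76402062800 - 1/3339464 = 478072607236921063/31892742280792400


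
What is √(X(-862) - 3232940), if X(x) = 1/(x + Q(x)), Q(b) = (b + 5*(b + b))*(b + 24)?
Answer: I*√204075726509415707986/7945054 ≈ 1798.0*I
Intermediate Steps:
Q(b) = 11*b*(24 + b) (Q(b) = (b + 5*(2*b))*(24 + b) = (b + 10*b)*(24 + b) = (11*b)*(24 + b) = 11*b*(24 + b))
X(x) = 1/(x + 11*x*(24 + x))
√(X(-862) - 3232940) = √(1/((-862)*(265 + 11*(-862))) - 3232940) = √(-1/(862*(265 - 9482)) - 3232940) = √(-1/862/(-9217) - 3232940) = √(-1/862*(-1/9217) - 3232940) = √(1/7945054 - 3232940) = √(-25685882878759/7945054) = I*√204075726509415707986/7945054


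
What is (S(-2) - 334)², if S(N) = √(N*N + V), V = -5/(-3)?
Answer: (1002 - √51)²/9 ≈ 1.0997e+5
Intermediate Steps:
V = 5/3 (V = -5*(-⅓) = 5/3 ≈ 1.6667)
S(N) = √(5/3 + N²) (S(N) = √(N*N + 5/3) = √(N² + 5/3) = √(5/3 + N²))
(S(-2) - 334)² = (√(15 + 9*(-2)²)/3 - 334)² = (√(15 + 9*4)/3 - 334)² = (√(15 + 36)/3 - 334)² = (√51/3 - 334)² = (-334 + √51/3)²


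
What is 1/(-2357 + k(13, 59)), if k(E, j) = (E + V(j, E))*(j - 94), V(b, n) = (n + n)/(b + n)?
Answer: -36/101687 ≈ -0.00035403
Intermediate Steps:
V(b, n) = 2*n/(b + n) (V(b, n) = (2*n)/(b + n) = 2*n/(b + n))
k(E, j) = (-94 + j)*(E + 2*E/(E + j)) (k(E, j) = (E + 2*E/(j + E))*(j - 94) = (E + 2*E/(E + j))*(-94 + j) = (-94 + j)*(E + 2*E/(E + j)))
1/(-2357 + k(13, 59)) = 1/(-2357 + 13*(-188 + 2*59 + (-94 + 59)*(13 + 59))/(13 + 59)) = 1/(-2357 + 13*(-188 + 118 - 35*72)/72) = 1/(-2357 + 13*(1/72)*(-188 + 118 - 2520)) = 1/(-2357 + 13*(1/72)*(-2590)) = 1/(-2357 - 16835/36) = 1/(-101687/36) = -36/101687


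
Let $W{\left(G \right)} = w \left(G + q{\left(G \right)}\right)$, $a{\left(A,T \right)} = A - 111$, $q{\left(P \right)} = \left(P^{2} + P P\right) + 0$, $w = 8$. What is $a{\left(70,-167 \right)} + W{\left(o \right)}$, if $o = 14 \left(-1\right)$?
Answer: $2983$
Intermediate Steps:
$q{\left(P \right)} = 2 P^{2}$ ($q{\left(P \right)} = \left(P^{2} + P^{2}\right) + 0 = 2 P^{2} + 0 = 2 P^{2}$)
$a{\left(A,T \right)} = -111 + A$ ($a{\left(A,T \right)} = A - 111 = -111 + A$)
$o = -14$
$W{\left(G \right)} = 8 G + 16 G^{2}$ ($W{\left(G \right)} = 8 \left(G + 2 G^{2}\right) = 8 G + 16 G^{2}$)
$a{\left(70,-167 \right)} + W{\left(o \right)} = \left(-111 + 70\right) + 8 \left(-14\right) \left(1 + 2 \left(-14\right)\right) = -41 + 8 \left(-14\right) \left(1 - 28\right) = -41 + 8 \left(-14\right) \left(-27\right) = -41 + 3024 = 2983$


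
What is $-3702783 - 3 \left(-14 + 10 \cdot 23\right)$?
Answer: $-3703431$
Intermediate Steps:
$-3702783 - 3 \left(-14 + 10 \cdot 23\right) = -3702783 - 3 \left(-14 + 230\right) = -3702783 - 3 \cdot 216 = -3702783 - 648 = -3703431$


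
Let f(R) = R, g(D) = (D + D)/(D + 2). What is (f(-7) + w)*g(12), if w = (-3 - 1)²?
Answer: 108/7 ≈ 15.429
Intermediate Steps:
g(D) = 2*D/(2 + D) (g(D) = (2*D)/(2 + D) = 2*D/(2 + D))
w = 16 (w = (-4)² = 16)
(f(-7) + w)*g(12) = (-7 + 16)*(2*12/(2 + 12)) = 9*(2*12/14) = 9*(2*12*(1/14)) = 9*(12/7) = 108/7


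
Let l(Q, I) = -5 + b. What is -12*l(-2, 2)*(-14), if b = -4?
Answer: -1512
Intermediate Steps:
l(Q, I) = -9 (l(Q, I) = -5 - 4 = -9)
-12*l(-2, 2)*(-14) = -12*(-9)*(-14) = 108*(-14) = -1512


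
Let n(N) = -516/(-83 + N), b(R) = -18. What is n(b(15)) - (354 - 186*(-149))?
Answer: -2834352/101 ≈ -28063.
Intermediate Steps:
n(b(15)) - (354 - 186*(-149)) = -516/(-83 - 18) - (354 - 186*(-149)) = -516/(-101) - (354 + 27714) = -516*(-1/101) - 1*28068 = 516/101 - 28068 = -2834352/101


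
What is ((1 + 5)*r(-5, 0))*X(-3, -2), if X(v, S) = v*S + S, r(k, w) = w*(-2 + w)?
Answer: 0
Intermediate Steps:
X(v, S) = S + S*v (X(v, S) = S*v + S = S + S*v)
((1 + 5)*r(-5, 0))*X(-3, -2) = ((1 + 5)*(0*(-2 + 0)))*(-2*(1 - 3)) = (6*(0*(-2)))*(-2*(-2)) = (6*0)*4 = 0*4 = 0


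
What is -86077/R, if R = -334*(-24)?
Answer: -86077/8016 ≈ -10.738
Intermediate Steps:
R = 8016
-86077/R = -86077/8016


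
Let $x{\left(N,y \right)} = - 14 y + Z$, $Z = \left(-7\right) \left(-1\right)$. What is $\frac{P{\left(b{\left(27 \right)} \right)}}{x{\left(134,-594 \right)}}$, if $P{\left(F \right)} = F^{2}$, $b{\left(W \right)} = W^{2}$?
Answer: $\frac{531441}{8323} \approx 63.852$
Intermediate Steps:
$Z = 7$
$x{\left(N,y \right)} = 7 - 14 y$ ($x{\left(N,y \right)} = - 14 y + 7 = 7 - 14 y$)
$\frac{P{\left(b{\left(27 \right)} \right)}}{x{\left(134,-594 \right)}} = \frac{\left(27^{2}\right)^{2}}{7 - -8316} = \frac{729^{2}}{7 + 8316} = \frac{531441}{8323}$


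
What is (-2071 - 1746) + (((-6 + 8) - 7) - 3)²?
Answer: -3753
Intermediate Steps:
(-2071 - 1746) + (((-6 + 8) - 7) - 3)² = -3817 + ((2 - 7) - 3)² = -3817 + (-5 - 3)² = -3817 + (-8)² = -3817 + 64 = -3753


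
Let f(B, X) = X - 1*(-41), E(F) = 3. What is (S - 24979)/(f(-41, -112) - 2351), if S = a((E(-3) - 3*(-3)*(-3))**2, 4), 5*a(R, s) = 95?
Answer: 12480/1211 ≈ 10.306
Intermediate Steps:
f(B, X) = 41 + X (f(B, X) = X + 41 = 41 + X)
a(R, s) = 19 (a(R, s) = (1/5)*95 = 19)
S = 19
(S - 24979)/(f(-41, -112) - 2351) = (19 - 24979)/((41 - 112) - 2351) = -24960/(-71 - 2351) = -24960/(-2422) = -24960*(-1/2422) = 12480/1211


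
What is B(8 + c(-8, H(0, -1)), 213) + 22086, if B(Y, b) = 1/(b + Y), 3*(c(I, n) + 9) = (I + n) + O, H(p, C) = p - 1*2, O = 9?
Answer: 14024613/635 ≈ 22086.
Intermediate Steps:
H(p, C) = -2 + p (H(p, C) = p - 2 = -2 + p)
c(I, n) = -6 + I/3 + n/3 (c(I, n) = -9 + ((I + n) + 9)/3 = -9 + (9 + I + n)/3 = -9 + (3 + I/3 + n/3) = -6 + I/3 + n/3)
B(Y, b) = 1/(Y + b)
B(8 + c(-8, H(0, -1)), 213) + 22086 = 1/((8 + (-6 + (1/3)*(-8) + (-2 + 0)/3)) + 213) + 22086 = 1/((8 + (-6 - 8/3 + (1/3)*(-2))) + 213) + 22086 = 1/((8 + (-6 - 8/3 - 2/3)) + 213) + 22086 = 1/((8 - 28/3) + 213) + 22086 = 1/(-4/3 + 213) + 22086 = 1/(635/3) + 22086 = 3/635 + 22086 = 14024613/635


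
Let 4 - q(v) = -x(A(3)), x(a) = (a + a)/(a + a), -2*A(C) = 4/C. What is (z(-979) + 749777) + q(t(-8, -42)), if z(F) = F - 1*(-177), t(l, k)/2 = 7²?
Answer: 748980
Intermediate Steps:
t(l, k) = 98 (t(l, k) = 2*7² = 2*49 = 98)
A(C) = -2/C
z(F) = 177 + F (z(F) = F + 177 = 177 + F)
x(a) = 1 (x(a) = (2*a)/((2*a)) = (2*a)*(1/(2*a)) = 1)
q(v) = 5 (q(v) = 4 - (-1) = 4 - 1*(-1) = 4 + 1 = 5)
(z(-979) + 749777) + q(t(-8, -42)) = ((177 - 979) + 749777) + 5 = (-802 + 749777) + 5 = 748975 + 5 = 748980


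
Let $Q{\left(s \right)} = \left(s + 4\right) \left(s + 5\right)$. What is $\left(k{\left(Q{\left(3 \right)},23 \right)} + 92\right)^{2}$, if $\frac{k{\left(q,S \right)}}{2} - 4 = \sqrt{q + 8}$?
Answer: $13456$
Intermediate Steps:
$Q{\left(s \right)} = \left(4 + s\right) \left(5 + s\right)$
$k{\left(q,S \right)} = 8 + 2 \sqrt{8 + q}$ ($k{\left(q,S \right)} = 8 + 2 \sqrt{q + 8} = 8 + 2 \sqrt{8 + q}$)
$\left(k{\left(Q{\left(3 \right)},23 \right)} + 92\right)^{2} = \left(\left(8 + 2 \sqrt{8 + \left(20 + 3^{2} + 9 \cdot 3\right)}\right) + 92\right)^{2} = \left(\left(8 + 2 \sqrt{8 + \left(20 + 9 + 27\right)}\right) + 92\right)^{2} = \left(\left(8 + 2 \sqrt{8 + 56}\right) + 92\right)^{2} = \left(\left(8 + 2 \sqrt{64}\right) + 92\right)^{2} = \left(\left(8 + 2 \cdot 8\right) + 92\right)^{2} = \left(\left(8 + 16\right) + 92\right)^{2} = \left(24 + 92\right)^{2} = 116^{2} = 13456$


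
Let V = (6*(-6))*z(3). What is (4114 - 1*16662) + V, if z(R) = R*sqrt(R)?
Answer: -12548 - 108*sqrt(3) ≈ -12735.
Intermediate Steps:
z(R) = R**(3/2)
V = -108*sqrt(3) (V = (6*(-6))*3**(3/2) = -108*sqrt(3) ≈ -187.06)
(4114 - 1*16662) + V = (4114 - 1*16662) - 108*sqrt(3) = (4114 - 16662) - 108*sqrt(3) = -12548 - 108*sqrt(3)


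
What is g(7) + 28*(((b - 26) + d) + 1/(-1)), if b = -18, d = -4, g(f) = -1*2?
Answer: -1374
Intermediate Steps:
g(f) = -2
g(7) + 28*(((b - 26) + d) + 1/(-1)) = -2 + 28*(((-18 - 26) - 4) + 1/(-1)) = -2 + 28*((-44 - 4) - 1) = -2 + 28*(-48 - 1) = -2 + 28*(-49) = -2 - 1372 = -1374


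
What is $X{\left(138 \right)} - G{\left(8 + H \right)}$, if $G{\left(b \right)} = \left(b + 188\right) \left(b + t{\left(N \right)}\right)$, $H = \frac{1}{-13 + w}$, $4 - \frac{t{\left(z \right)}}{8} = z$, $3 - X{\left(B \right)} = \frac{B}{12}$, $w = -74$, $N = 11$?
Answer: $\frac{142315381}{15138} \approx 9401.2$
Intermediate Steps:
$X{\left(B \right)} = 3 - \frac{B}{12}$
$t{\left(z \right)} = 32 - 8 z$
$H = - \frac{1}{87}$ ($H = \frac{1}{-13 - 74} = \frac{1}{-87} = - \frac{1}{87} \approx -0.011494$)
$G{\left(b \right)} = \left(-56 + b\right) \left(188 + b\right)$ ($G{\left(b \right)} = \left(b + 188\right) \left(b + \left(32 - 88\right)\right) = \left(188 + b\right) \left(b + \left(32 - 88\right)\right) = \left(188 + b\right) \left(b - 56\right) = \left(188 + b\right) \left(-56 + b\right) = \left(-56 + b\right) \left(188 + b\right)$)
$X{\left(138 \right)} - G{\left(8 + H \right)} = \left(3 - \frac{23}{2}\right) - \left(-10528 + \left(8 - \frac{1}{87}\right)^{2} + 132 \left(8 - \frac{1}{87}\right)\right) = \left(3 - \frac{23}{2}\right) - \left(-10528 + \left(\frac{695}{87}\right)^{2} + 132 \cdot \frac{695}{87}\right) = - \frac{17}{2} - \left(-10528 + \frac{483025}{7569} + \frac{30580}{29}\right) = - \frac{17}{2} - - \frac{71222027}{7569} = - \frac{17}{2} + \frac{71222027}{7569} = \frac{142315381}{15138}$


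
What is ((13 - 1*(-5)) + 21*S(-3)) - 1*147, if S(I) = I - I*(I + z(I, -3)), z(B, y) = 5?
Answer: -66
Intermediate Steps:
S(I) = I - I*(5 + I) (S(I) = I - I*(I + 5) = I - I*(5 + I))
((13 - 1*(-5)) + 21*S(-3)) - 1*147 = ((13 - 1*(-5)) + 21*(-1*(-3)*(4 - 3))) - 1*147 = ((13 + 5) + 21*(-1*(-3)*1)) - 147 = (18 + 21*3) - 147 = (18 + 63) - 147 = 81 - 147 = -66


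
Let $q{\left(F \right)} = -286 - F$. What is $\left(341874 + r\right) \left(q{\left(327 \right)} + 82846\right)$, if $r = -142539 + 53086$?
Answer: $20757336093$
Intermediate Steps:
$r = -89453$
$\left(341874 + r\right) \left(q{\left(327 \right)} + 82846\right) = \left(341874 - 89453\right) \left(\left(-286 - 327\right) + 82846\right) = 252421 \left(\left(-286 - 327\right) + 82846\right) = 252421 \left(-613 + 82846\right) = 252421 \cdot 82233 = 20757336093$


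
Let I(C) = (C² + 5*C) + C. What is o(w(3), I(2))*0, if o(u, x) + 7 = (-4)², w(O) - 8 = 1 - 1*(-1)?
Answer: 0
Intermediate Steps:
I(C) = C² + 6*C
w(O) = 10 (w(O) = 8 + (1 - 1*(-1)) = 8 + (1 + 1) = 8 + 2 = 10)
o(u, x) = 9 (o(u, x) = -7 + (-4)² = -7 + 16 = 9)
o(w(3), I(2))*0 = 9*0 = 0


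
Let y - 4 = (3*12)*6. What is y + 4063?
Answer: 4283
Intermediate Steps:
y = 220 (y = 4 + (3*12)*6 = 4 + 36*6 = 4 + 216 = 220)
y + 4063 = 220 + 4063 = 4283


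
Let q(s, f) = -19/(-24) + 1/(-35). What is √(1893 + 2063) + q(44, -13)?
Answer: 641/840 + 2*√989 ≈ 63.660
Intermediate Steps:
q(s, f) = 641/840 (q(s, f) = -19*(-1/24) + 1*(-1/35) = 19/24 - 1/35 = 641/840)
√(1893 + 2063) + q(44, -13) = √(1893 + 2063) + 641/840 = √3956 + 641/840 = 2*√989 + 641/840 = 641/840 + 2*√989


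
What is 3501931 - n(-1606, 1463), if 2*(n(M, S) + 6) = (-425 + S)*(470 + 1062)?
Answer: 2706829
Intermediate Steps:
n(M, S) = -325556 + 766*S (n(M, S) = -6 + ((-425 + S)*(470 + 1062))/2 = -6 + ((-425 + S)*1532)/2 = -6 + (-651100 + 1532*S)/2 = -6 + (-325550 + 766*S) = -325556 + 766*S)
3501931 - n(-1606, 1463) = 3501931 - (-325556 + 766*1463) = 3501931 - (-325556 + 1120658) = 3501931 - 1*795102 = 3501931 - 795102 = 2706829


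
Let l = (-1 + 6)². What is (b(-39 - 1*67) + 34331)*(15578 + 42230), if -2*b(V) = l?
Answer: 1983883848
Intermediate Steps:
l = 25 (l = 5² = 25)
b(V) = -25/2 (b(V) = -½*25 = -25/2)
(b(-39 - 1*67) + 34331)*(15578 + 42230) = (-25/2 + 34331)*(15578 + 42230) = (68637/2)*57808 = 1983883848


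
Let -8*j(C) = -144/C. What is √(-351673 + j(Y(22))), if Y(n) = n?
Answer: I*√42552334/11 ≈ 593.02*I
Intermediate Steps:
j(C) = 18/C (j(C) = -(-18)/C = 18/C)
√(-351673 + j(Y(22))) = √(-351673 + 18/22) = √(-351673 + 18*(1/22)) = √(-351673 + 9/11) = √(-3868394/11) = I*√42552334/11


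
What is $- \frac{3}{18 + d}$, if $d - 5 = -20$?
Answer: $-1$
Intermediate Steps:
$d = -15$ ($d = 5 - 20 = -15$)
$- \frac{3}{18 + d} = - \frac{3}{18 - 15} = - \frac{3}{3} = \left(-3\right) \frac{1}{3} = -1$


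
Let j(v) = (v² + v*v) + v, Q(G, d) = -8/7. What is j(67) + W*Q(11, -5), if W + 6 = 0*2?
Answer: 63363/7 ≈ 9051.9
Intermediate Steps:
Q(G, d) = -8/7 (Q(G, d) = -8*⅐ = -8/7)
j(v) = v + 2*v² (j(v) = (v² + v²) + v = 2*v² + v = v + 2*v²)
W = -6 (W = -6 + 0*2 = -6 + 0 = -6)
j(67) + W*Q(11, -5) = 67*(1 + 2*67) - 6*(-8/7) = 67*(1 + 134) + 48/7 = 67*135 + 48/7 = 9045 + 48/7 = 63363/7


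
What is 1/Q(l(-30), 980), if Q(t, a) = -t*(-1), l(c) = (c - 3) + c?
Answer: -1/63 ≈ -0.015873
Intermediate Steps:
l(c) = -3 + 2*c (l(c) = (-3 + c) + c = -3 + 2*c)
Q(t, a) = t
1/Q(l(-30), 980) = 1/(-3 + 2*(-30)) = 1/(-3 - 60) = 1/(-63) = -1/63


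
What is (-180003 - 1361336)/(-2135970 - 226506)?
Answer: 1541339/2362476 ≈ 0.65242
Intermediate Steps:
(-180003 - 1361336)/(-2135970 - 226506) = -1541339/(-2362476) = -1541339*(-1/2362476) = 1541339/2362476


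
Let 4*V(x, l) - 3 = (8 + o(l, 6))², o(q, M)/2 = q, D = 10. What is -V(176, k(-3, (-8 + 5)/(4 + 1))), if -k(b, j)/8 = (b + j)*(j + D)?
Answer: -188679571/2500 ≈ -75472.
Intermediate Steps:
o(q, M) = 2*q
k(b, j) = -8*(10 + j)*(b + j) (k(b, j) = -8*(b + j)*(j + 10) = -8*(b + j)*(10 + j) = -8*(10 + j)*(b + j))
V(x, l) = ¾ + (8 + 2*l)²/4
-V(176, k(-3, (-8 + 5)/(4 + 1))) = -(¾ + (4 + (-80*(-3) - 80*(-8 + 5)/(4 + 1) - 8*(-8 + 5)²/(4 + 1)² - 8*(-3)*(-8 + 5)/(4 + 1)))²) = -(¾ + (4 + (240 - (-240)/5 - 8*(-3/5)² - 8*(-3)*(-3/5)))²) = -(¾ + (4 + (240 - (-240)/5 - 8*(-3*⅕)² - 8*(-3)*(-3*⅕)))²) = -(¾ + (4 + (240 - 80*(-⅗) - 8*(-⅗)² - 8*(-3)*(-⅗)))²) = -(¾ + (4 + (240 + 48 - 8*9/25 - 72/5))²) = -(¾ + (4 + (240 + 48 - 72/25 - 72/5))²) = -(¾ + (4 + 6768/25)²) = -(¾ + (6868/25)²) = -(¾ + 47169424/625) = -1*188679571/2500 = -188679571/2500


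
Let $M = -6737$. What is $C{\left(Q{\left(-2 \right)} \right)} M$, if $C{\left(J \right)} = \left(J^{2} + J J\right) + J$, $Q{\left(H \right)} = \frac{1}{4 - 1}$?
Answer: $- \frac{33685}{9} \approx -3742.8$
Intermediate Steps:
$Q{\left(H \right)} = \frac{1}{3}$
$C{\left(J \right)} = J + 2 J^{2}$ ($C{\left(J \right)} = \left(J^{2} + J^{2}\right) + J = 2 J^{2} + J = J + 2 J^{2}$)
$C{\left(Q{\left(-2 \right)} \right)} M = \frac{1 + 2 \cdot \frac{1}{3}}{3} \left(-6737\right) = \frac{1 + \frac{2}{3}}{3} \left(-6737\right) = \frac{1}{3} \cdot \frac{5}{3} \left(-6737\right) = \frac{5}{9} \left(-6737\right) = - \frac{33685}{9}$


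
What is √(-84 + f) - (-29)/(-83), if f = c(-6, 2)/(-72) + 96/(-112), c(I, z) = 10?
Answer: -29/83 + I*√149933/42 ≈ -0.3494 + 9.2193*I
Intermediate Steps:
f = -251/252 (f = 10/(-72) + 96/(-112) = 10*(-1/72) + 96*(-1/112) = -5/36 - 6/7 = -251/252 ≈ -0.99603)
√(-84 + f) - (-29)/(-83) = √(-84 - 251/252) - (-29)/(-83) = √(-21419/252) - (-29)*(-1)/83 = I*√149933/42 - 1*29/83 = I*√149933/42 - 29/83 = -29/83 + I*√149933/42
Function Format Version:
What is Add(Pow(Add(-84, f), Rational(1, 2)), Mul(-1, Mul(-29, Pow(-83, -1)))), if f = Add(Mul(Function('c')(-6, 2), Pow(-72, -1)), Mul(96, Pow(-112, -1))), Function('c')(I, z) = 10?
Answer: Add(Rational(-29, 83), Mul(Rational(1, 42), I, Pow(149933, Rational(1, 2)))) ≈ Add(-0.34940, Mul(9.2193, I))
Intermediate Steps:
f = Rational(-251, 252) (f = Add(Mul(10, Pow(-72, -1)), Mul(96, Pow(-112, -1))) = Add(Mul(10, Rational(-1, 72)), Mul(96, Rational(-1, 112))) = Add(Rational(-5, 36), Rational(-6, 7)) = Rational(-251, 252) ≈ -0.99603)
Add(Pow(Add(-84, f), Rational(1, 2)), Mul(-1, Mul(-29, Pow(-83, -1)))) = Add(Pow(Add(-84, Rational(-251, 252)), Rational(1, 2)), Mul(-1, Mul(-29, Pow(-83, -1)))) = Add(Pow(Rational(-21419, 252), Rational(1, 2)), Mul(-1, Mul(-29, Rational(-1, 83)))) = Add(Mul(Rational(1, 42), I, Pow(149933, Rational(1, 2))), Mul(-1, Rational(29, 83))) = Add(Mul(Rational(1, 42), I, Pow(149933, Rational(1, 2))), Rational(-29, 83)) = Add(Rational(-29, 83), Mul(Rational(1, 42), I, Pow(149933, Rational(1, 2))))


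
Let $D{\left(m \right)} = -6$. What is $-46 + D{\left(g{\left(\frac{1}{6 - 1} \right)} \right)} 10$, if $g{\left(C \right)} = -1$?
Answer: $-106$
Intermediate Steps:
$-46 + D{\left(g{\left(\frac{1}{6 - 1} \right)} \right)} 10 = -46 - 60 = -106$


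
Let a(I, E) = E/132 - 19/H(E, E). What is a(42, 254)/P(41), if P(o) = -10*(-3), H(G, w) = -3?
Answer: 109/396 ≈ 0.27525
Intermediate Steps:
a(I, E) = 19/3 + E/132 (a(I, E) = E/132 - 19/(-3) = E*(1/132) - 19*(-1/3) = E/132 + 19/3 = 19/3 + E/132)
P(o) = 30
a(42, 254)/P(41) = (19/3 + (1/132)*254)/30 = (19/3 + 127/66)*(1/30) = (545/66)*(1/30) = 109/396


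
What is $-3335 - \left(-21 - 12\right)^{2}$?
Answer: $-4424$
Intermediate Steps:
$-3335 - \left(-21 - 12\right)^{2} = -3335 - \left(-33\right)^{2} = -3335 - 1089 = -4424$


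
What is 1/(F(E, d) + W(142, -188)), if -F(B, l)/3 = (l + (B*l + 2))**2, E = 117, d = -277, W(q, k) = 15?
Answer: -1/3204731553 ≈ -3.1204e-10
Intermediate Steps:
F(B, l) = -3*(2 + l + B*l)**2 (F(B, l) = -3*(l + (B*l + 2))**2 = -3*(l + (2 + B*l))**2 = -3*(2 + l + B*l)**2)
1/(F(E, d) + W(142, -188)) = 1/(-3*(2 - 277 + 117*(-277))**2 + 15) = 1/(-3*(2 - 277 - 32409)**2 + 15) = 1/(-3*(-32684)**2 + 15) = 1/(-3*1068243856 + 15) = 1/(-3204731568 + 15) = 1/(-3204731553) = -1/3204731553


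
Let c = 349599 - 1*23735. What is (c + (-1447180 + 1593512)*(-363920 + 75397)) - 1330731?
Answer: -42221152503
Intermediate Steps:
c = 325864 (c = 349599 - 23735 = 325864)
(c + (-1447180 + 1593512)*(-363920 + 75397)) - 1330731 = (325864 + (-1447180 + 1593512)*(-363920 + 75397)) - 1330731 = (325864 + 146332*(-288523)) - 1330731 = (325864 - 42220147636) - 1330731 = -42219821772 - 1330731 = -42221152503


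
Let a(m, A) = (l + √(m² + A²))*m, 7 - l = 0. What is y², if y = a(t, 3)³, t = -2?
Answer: 45584384 + 12615680*√13 ≈ 9.1071e+7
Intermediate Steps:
l = 7 (l = 7 - 1*0 = 7 + 0 = 7)
a(m, A) = m*(7 + √(A² + m²)) (a(m, A) = (7 + √(m² + A²))*m = (7 + √(A² + m²))*m = m*(7 + √(A² + m²)))
y = (-14 - 2*√13)³ (y = (-2*(7 + √(3² + (-2)²)))³ = (-2*(7 + √(9 + 4)))³ = (-2*(7 + √13))³ = (-14 - 2*√13)³ ≈ -9543.1)
y² = (-4928 - 1280*√13)²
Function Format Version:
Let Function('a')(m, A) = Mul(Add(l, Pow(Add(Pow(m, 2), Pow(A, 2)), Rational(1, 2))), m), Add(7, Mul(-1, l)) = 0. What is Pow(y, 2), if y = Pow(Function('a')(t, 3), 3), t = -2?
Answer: Add(45584384, Mul(12615680, Pow(13, Rational(1, 2)))) ≈ 9.1071e+7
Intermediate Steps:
l = 7 (l = Add(7, Mul(-1, 0)) = Add(7, 0) = 7)
Function('a')(m, A) = Mul(m, Add(7, Pow(Add(Pow(A, 2), Pow(m, 2)), Rational(1, 2)))) (Function('a')(m, A) = Mul(Add(7, Pow(Add(Pow(m, 2), Pow(A, 2)), Rational(1, 2))), m) = Mul(Add(7, Pow(Add(Pow(A, 2), Pow(m, 2)), Rational(1, 2))), m) = Mul(m, Add(7, Pow(Add(Pow(A, 2), Pow(m, 2)), Rational(1, 2)))))
y = Pow(Add(-14, Mul(-2, Pow(13, Rational(1, 2)))), 3) (y = Pow(Mul(-2, Add(7, Pow(Add(Pow(3, 2), Pow(-2, 2)), Rational(1, 2)))), 3) = Pow(Mul(-2, Add(7, Pow(Add(9, 4), Rational(1, 2)))), 3) = Pow(Mul(-2, Add(7, Pow(13, Rational(1, 2)))), 3) = Pow(Add(-14, Mul(-2, Pow(13, Rational(1, 2)))), 3) ≈ -9543.1)
Pow(y, 2) = Pow(Add(-4928, Mul(-1280, Pow(13, Rational(1, 2)))), 2)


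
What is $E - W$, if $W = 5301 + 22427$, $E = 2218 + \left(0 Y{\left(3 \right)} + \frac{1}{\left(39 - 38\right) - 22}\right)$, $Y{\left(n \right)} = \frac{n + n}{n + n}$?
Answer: $- \frac{535711}{21} \approx -25510.0$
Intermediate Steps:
$Y{\left(n \right)} = 1$ ($Y{\left(n \right)} = \frac{2 n}{2 n} = 2 n \frac{1}{2 n} = 1$)
$E = \frac{46577}{21}$ ($E = 2218 + \left(0 \cdot 1 + \frac{1}{\left(39 - 38\right) - 22}\right) = 2218 + \left(0 + \frac{1}{1 - 22}\right) = 2218 + \left(0 + \frac{1}{-21}\right) = 2218 + \left(0 - \frac{1}{21}\right) = 2218 - \frac{1}{21} = \frac{46577}{21} \approx 2218.0$)
$W = 27728$
$E - W = \frac{46577}{21} - 27728 = - \frac{535711}{21}$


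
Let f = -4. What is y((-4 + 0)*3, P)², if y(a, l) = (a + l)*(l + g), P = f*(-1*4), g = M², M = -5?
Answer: 26896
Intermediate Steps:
g = 25 (g = (-5)² = 25)
P = 16 (P = -(-4)*4 = -4*(-4) = 16)
y(a, l) = (25 + l)*(a + l) (y(a, l) = (a + l)*(l + 25) = (a + l)*(25 + l) = (25 + l)*(a + l))
y((-4 + 0)*3, P)² = (16² + 25*((-4 + 0)*3) + 25*16 + ((-4 + 0)*3)*16)² = (256 + 25*(-4*3) + 400 - 4*3*16)² = (256 + 25*(-12) + 400 - 12*16)² = (256 - 300 + 400 - 192)² = 164² = 26896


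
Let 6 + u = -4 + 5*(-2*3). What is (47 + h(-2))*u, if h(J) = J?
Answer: -1800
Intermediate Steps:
u = -40 (u = -6 + (-4 + 5*(-2*3)) = -6 + (-4 + 5*(-6)) = -6 + (-4 - 30) = -6 - 34 = -40)
(47 + h(-2))*u = (47 - 2)*(-40) = 45*(-40) = -1800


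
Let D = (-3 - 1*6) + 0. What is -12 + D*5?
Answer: -57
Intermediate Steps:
D = -9 (D = (-3 - 6) + 0 = -9 + 0 = -9)
-12 + D*5 = -12 - 9*5 = -12 - 45 = -57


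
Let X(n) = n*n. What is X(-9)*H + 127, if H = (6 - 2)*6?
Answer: 2071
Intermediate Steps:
X(n) = n²
H = 24 (H = 4*6 = 24)
X(-9)*H + 127 = (-9)²*24 + 127 = 81*24 + 127 = 1944 + 127 = 2071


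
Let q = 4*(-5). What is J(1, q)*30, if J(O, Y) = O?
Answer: 30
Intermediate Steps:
q = -20
J(1, q)*30 = 1*30 = 30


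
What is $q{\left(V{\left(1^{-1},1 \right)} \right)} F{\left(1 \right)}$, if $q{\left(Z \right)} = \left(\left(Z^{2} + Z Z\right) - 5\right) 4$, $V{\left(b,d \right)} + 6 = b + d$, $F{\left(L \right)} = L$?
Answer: $108$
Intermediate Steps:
$V{\left(b,d \right)} = -6 + b + d$ ($V{\left(b,d \right)} = -6 + \left(b + d\right) = -6 + b + d$)
$q{\left(Z \right)} = -20 + 8 Z^{2}$ ($q{\left(Z \right)} = \left(\left(Z^{2} + Z^{2}\right) - 5\right) 4 = \left(2 Z^{2} - 5\right) 4 = \left(-5 + 2 Z^{2}\right) 4 = -20 + 8 Z^{2}$)
$q{\left(V{\left(1^{-1},1 \right)} \right)} F{\left(1 \right)} = \left(-20 + 8 \left(-6 + 1^{-1} + 1\right)^{2}\right) 1 = \left(-20 + 8 \left(-6 + 1 + 1\right)^{2}\right) 1 = \left(-20 + 8 \left(-4\right)^{2}\right) 1 = \left(-20 + 8 \cdot 16\right) 1 = \left(-20 + 128\right) 1 = 108 \cdot 1 = 108$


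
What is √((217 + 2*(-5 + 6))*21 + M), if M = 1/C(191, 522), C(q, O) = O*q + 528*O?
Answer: √71981300216066/125106 ≈ 67.816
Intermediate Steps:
C(q, O) = 528*O + O*q
M = 1/375318 (M = 1/(522*(528 + 191)) = 1/(522*719) = 1/375318 ≈ 2.6644e-6)
√((217 + 2*(-5 + 6))*21 + M) = √((217 + 2*(-5 + 6))*21 + 1/375318) = √((217 + 2*1)*21 + 1/375318) = √((217 + 2)*21 + 1/375318) = √(219*21 + 1/375318) = √(4599 + 1/375318) = √(1726087483/375318) = √71981300216066/125106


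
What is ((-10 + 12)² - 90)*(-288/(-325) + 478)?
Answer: -13384868/325 ≈ -41184.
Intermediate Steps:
((-10 + 12)² - 90)*(-288/(-325) + 478) = (2² - 90)*(-288*(-1/325) + 478) = (4 - 90)*(288/325 + 478) = -86*155638/325 = -13384868/325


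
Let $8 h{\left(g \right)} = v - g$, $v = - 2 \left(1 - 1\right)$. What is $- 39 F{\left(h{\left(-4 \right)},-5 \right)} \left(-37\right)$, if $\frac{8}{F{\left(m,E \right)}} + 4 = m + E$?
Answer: $- \frac{23088}{17} \approx -1358.1$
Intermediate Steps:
$v = 0$ ($v = \left(-2\right) 0 = 0$)
$h{\left(g \right)} = - \frac{g}{8}$ ($h{\left(g \right)} = \frac{0 - g}{8} = \frac{\left(-1\right) g}{8} = - \frac{g}{8}$)
$F{\left(m,E \right)} = \frac{8}{-4 + E + m}$ ($F{\left(m,E \right)} = \frac{8}{-4 + \left(m + E\right)} = \frac{8}{-4 + \left(E + m\right)} = \frac{8}{-4 + E + m}$)
$- 39 F{\left(h{\left(-4 \right)},-5 \right)} \left(-37\right) = - 39 \frac{8}{-4 - 5 - - \frac{1}{2}} \left(-37\right) = - 39 \frac{8}{-4 - 5 + \frac{1}{2}} \left(-37\right) = - 39 \frac{8}{- \frac{17}{2}} \left(-37\right) = - 39 \cdot 8 \left(- \frac{2}{17}\right) \left(-37\right) = \left(-39\right) \left(- \frac{16}{17}\right) \left(-37\right) = \frac{624}{17} \left(-37\right) = - \frac{23088}{17}$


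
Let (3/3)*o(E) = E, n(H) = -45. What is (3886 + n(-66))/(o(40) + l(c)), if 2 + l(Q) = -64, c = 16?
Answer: -3841/26 ≈ -147.73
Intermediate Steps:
o(E) = E
l(Q) = -66 (l(Q) = -2 - 64 = -66)
(3886 + n(-66))/(o(40) + l(c)) = (3886 - 45)/(40 - 66) = 3841/(-26) = 3841*(-1/26) = -3841/26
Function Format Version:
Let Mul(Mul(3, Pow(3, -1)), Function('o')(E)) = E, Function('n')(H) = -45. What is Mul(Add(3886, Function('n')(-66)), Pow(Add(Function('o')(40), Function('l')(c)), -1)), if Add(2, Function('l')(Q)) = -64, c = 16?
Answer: Rational(-3841, 26) ≈ -147.73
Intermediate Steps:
Function('o')(E) = E
Function('l')(Q) = -66 (Function('l')(Q) = Add(-2, -64) = -66)
Mul(Add(3886, Function('n')(-66)), Pow(Add(Function('o')(40), Function('l')(c)), -1)) = Mul(Add(3886, -45), Pow(Add(40, -66), -1)) = Mul(3841, Pow(-26, -1)) = Mul(3841, Rational(-1, 26)) = Rational(-3841, 26)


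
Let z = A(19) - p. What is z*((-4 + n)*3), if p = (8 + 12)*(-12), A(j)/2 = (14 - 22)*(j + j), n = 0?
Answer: 4416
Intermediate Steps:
A(j) = -32*j (A(j) = 2*((14 - 22)*(j + j)) = 2*(-16*j) = -32*j)
p = -240 (p = 20*(-12) = -240)
z = -368 (z = -32*19 - 1*(-240) = -608 + 240 = -368)
z*((-4 + n)*3) = -368*(-4 + 0)*3 = -(-1472)*3 = -368*(-12) = 4416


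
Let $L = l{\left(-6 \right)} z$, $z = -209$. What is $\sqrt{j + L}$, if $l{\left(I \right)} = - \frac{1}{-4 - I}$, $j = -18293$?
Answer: $\frac{i \sqrt{72754}}{2} \approx 134.86 i$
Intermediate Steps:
$L = \frac{209}{2}$ ($L = \frac{1}{4 - 6} \left(-209\right) = \frac{1}{-2} \left(-209\right) = \left(- \frac{1}{2}\right) \left(-209\right) = \frac{209}{2} \approx 104.5$)
$\sqrt{j + L} = \sqrt{-18293 + \frac{209}{2}} = \sqrt{- \frac{36377}{2}} = \frac{i \sqrt{72754}}{2}$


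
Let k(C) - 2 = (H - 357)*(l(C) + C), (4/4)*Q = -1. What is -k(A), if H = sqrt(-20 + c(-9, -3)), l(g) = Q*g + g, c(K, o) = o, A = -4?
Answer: -1430 + 4*I*sqrt(23) ≈ -1430.0 + 19.183*I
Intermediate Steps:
Q = -1
l(g) = 0 (l(g) = -g + g = 0)
H = I*sqrt(23) (H = sqrt(-20 - 3) = sqrt(-23) = I*sqrt(23) ≈ 4.7958*I)
k(C) = 2 + C*(-357 + I*sqrt(23)) (k(C) = 2 + (I*sqrt(23) - 357)*(0 + C) = 2 + (-357 + I*sqrt(23))*C = 2 + C*(-357 + I*sqrt(23)))
-k(A) = -(2 - 357*(-4) + I*(-4)*sqrt(23)) = -(2 + 1428 - 4*I*sqrt(23)) = -(1430 - 4*I*sqrt(23)) = -1430 + 4*I*sqrt(23)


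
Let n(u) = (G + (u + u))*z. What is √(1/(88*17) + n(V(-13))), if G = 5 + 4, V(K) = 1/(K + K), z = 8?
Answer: √6749919462/9724 ≈ 8.4490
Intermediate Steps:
V(K) = 1/(2*K)
G = 9
n(u) = 72 + 16*u (n(u) = (9 + (u + u))*8 = (9 + 2*u)*8 = 72 + 16*u)
√(1/(88*17) + n(V(-13))) = √(1/(88*17) + (72 + 16*((½)/(-13)))) = √(1/1496 + (72 + 16*((½)*(-1/13)))) = √(1/1496 + (72 + 16*(-1/26))) = √(1/1496 + (72 - 8/13)) = √(1/1496 + 928/13) = √(1388301/19448) = √6749919462/9724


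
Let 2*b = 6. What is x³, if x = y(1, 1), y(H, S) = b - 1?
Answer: 8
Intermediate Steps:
b = 3 (b = (½)*6 = 3)
y(H, S) = 2 (y(H, S) = 3 - 1 = 2)
x = 2
x³ = 2³ = 8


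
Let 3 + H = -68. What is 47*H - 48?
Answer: -3385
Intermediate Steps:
H = -71 (H = -3 - 68 = -71)
47*H - 48 = 47*(-71) - 48 = -3337 - 48 = -3385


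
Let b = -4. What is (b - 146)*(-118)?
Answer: 17700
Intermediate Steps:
(b - 146)*(-118) = (-4 - 146)*(-118) = -150*(-118) = 17700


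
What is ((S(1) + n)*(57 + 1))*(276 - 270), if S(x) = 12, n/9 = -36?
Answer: -108576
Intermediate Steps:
n = -324 (n = 9*(-36) = -324)
((S(1) + n)*(57 + 1))*(276 - 270) = ((12 - 324)*(57 + 1))*(276 - 270) = -312*58*6 = -18096*6 = -108576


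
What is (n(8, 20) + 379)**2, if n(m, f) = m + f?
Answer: 165649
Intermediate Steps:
n(m, f) = f + m
(n(8, 20) + 379)**2 = ((20 + 8) + 379)**2 = (28 + 379)**2 = 407**2 = 165649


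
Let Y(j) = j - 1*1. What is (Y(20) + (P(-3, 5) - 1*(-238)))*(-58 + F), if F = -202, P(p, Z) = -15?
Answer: -62920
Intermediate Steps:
Y(j) = -1 + j (Y(j) = j - 1 = -1 + j)
(Y(20) + (P(-3, 5) - 1*(-238)))*(-58 + F) = ((-1 + 20) + (-15 - 1*(-238)))*(-58 - 202) = (19 + (-15 + 238))*(-260) = (19 + 223)*(-260) = 242*(-260) = -62920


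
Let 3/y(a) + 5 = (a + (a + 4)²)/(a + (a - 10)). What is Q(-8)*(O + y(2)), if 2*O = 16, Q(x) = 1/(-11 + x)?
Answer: -263/646 ≈ -0.40712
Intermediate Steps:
O = 8 (O = (½)*16 = 8)
y(a) = 3/(-5 + (a + (4 + a)²)/(-10 + 2*a)) (y(a) = 3/(-5 + (a + (a + 4)²)/(a + (a - 10))) = 3/(-5 + (a + (4 + a)²)/(a + (-10 + a))) = 3/(-5 + (a + (4 + a)²)/(-10 + 2*a)))
Q(-8)*(O + y(2)) = (8 + 6*(-5 + 2)/(66 + 2² - 1*2))/(-11 - 8) = (8 + 6*(-3)/(66 + 4 - 2))/(-19) = -(8 + 6*(-3)/68)/19 = -(8 + 6*(1/68)*(-3))/19 = -(8 - 9/34)/19 = -1/19*263/34 = -263/646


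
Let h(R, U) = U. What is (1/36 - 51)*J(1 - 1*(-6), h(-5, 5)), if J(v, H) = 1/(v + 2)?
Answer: -1835/324 ≈ -5.6636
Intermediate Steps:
J(v, H) = 1/(2 + v)
(1/36 - 51)*J(1 - 1*(-6), h(-5, 5)) = (1/36 - 51)/(2 + (1 - 1*(-6))) = (1/36 - 51)/(2 + (1 + 6)) = -1835/(36*(2 + 7)) = -1835/36/9 = -1835/36*⅑ = -1835/324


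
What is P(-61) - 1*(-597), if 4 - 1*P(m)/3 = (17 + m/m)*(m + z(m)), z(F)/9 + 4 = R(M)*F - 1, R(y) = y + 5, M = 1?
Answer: 184209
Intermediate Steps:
R(y) = 5 + y
z(F) = -45 + 54*F (z(F) = -36 + 9*((5 + 1)*F - 1) = -36 + 9*(6*F - 1) = -36 + 9*(-1 + 6*F) = -36 + (-9 + 54*F) = -45 + 54*F)
P(m) = 2442 - 2970*m (P(m) = 12 - 3*(17 + m/m)*(m + (-45 + 54*m)) = 12 - 3*(17 + 1)*(-45 + 55*m) = 12 - 54*(-45 + 55*m) = 12 - 3*(-810 + 990*m) = 12 + (2430 - 2970*m) = 2442 - 2970*m)
P(-61) - 1*(-597) = (2442 - 2970*(-61)) - 1*(-597) = (2442 + 181170) + 597 = 183612 + 597 = 184209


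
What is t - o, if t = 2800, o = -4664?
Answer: 7464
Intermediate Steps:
t - o = 2800 - 1*(-4664) = 2800 + 4664 = 7464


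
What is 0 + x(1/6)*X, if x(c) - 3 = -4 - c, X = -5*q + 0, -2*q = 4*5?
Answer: -175/3 ≈ -58.333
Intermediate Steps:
q = -10 (q = -2*5 = -1/2*20 = -10)
X = 50 (X = -5*(-10) + 0 = 50 + 0 = 50)
x(c) = -1 - c (x(c) = 3 + (-4 - c) = -1 - c)
0 + x(1/6)*X = 0 + (-1 - 1/6)*50 = 0 - 7/6*50 = 0 - 175/3 = -175/3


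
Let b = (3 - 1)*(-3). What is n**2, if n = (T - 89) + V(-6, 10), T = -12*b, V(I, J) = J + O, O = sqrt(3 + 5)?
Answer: 57 - 28*sqrt(2) ≈ 17.402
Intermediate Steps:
O = 2*sqrt(2) (O = sqrt(8) = 2*sqrt(2) ≈ 2.8284)
b = -6 (b = 2*(-3) = -6)
V(I, J) = J + 2*sqrt(2)
T = 72 (T = -12*(-6) = 72)
n = -7 + 2*sqrt(2) (n = (72 - 89) + (10 + 2*sqrt(2)) = -17 + (10 + 2*sqrt(2)) = -7 + 2*sqrt(2) ≈ -4.1716)
n**2 = (-7 + 2*sqrt(2))**2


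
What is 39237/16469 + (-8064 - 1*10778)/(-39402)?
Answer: 928162586/324455769 ≈ 2.8607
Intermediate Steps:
39237/16469 + (-8064 - 1*10778)/(-39402) = 39237*(1/16469) + (-8064 - 10778)*(-1/39402) = 39237/16469 - 18842*(-1/39402) = 39237/16469 + 9421/19701 = 928162586/324455769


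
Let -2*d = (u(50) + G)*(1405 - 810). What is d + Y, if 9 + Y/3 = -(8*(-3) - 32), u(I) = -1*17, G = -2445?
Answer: 732586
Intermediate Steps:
u(I) = -17
d = 732445 (d = -(-17 - 2445)*(1405 - 810)/2 = -(-1231)*595 = -½*(-1464890) = 732445)
Y = 141 (Y = -27 + 3*(-(8*(-3) - 32)) = -27 + 3*(-(-24 - 32)) = -27 + 3*(-1*(-56)) = -27 + 3*56 = -27 + 168 = 141)
d + Y = 732445 + 141 = 732586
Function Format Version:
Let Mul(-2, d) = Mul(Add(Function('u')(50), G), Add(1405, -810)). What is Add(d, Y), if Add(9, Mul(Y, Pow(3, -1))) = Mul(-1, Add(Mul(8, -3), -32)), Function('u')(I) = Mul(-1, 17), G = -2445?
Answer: 732586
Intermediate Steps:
Function('u')(I) = -17
d = 732445 (d = Mul(Rational(-1, 2), Mul(Add(-17, -2445), Add(1405, -810))) = Mul(Rational(-1, 2), Mul(-2462, 595)) = Mul(Rational(-1, 2), -1464890) = 732445)
Y = 141 (Y = Add(-27, Mul(3, Mul(-1, Add(Mul(8, -3), -32)))) = Add(-27, Mul(3, Mul(-1, Add(-24, -32)))) = Add(-27, Mul(3, Mul(-1, -56))) = Add(-27, Mul(3, 56)) = Add(-27, 168) = 141)
Add(d, Y) = Add(732445, 141) = 732586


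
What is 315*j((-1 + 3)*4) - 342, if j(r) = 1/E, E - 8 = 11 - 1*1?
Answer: -649/2 ≈ -324.50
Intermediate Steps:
E = 18 (E = 8 + (11 - 1*1) = 8 + (11 - 1) = 8 + 10 = 18)
j(r) = 1/18
315*j((-1 + 3)*4) - 342 = 315*(1/18) - 342 = 35/2 - 342 = -649/2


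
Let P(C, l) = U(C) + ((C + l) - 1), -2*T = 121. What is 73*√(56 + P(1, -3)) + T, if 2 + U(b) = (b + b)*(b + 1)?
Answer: -121/2 + 73*√55 ≈ 480.88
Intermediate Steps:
T = -121/2 (T = -½*121 = -121/2 ≈ -60.500)
U(b) = -2 + 2*b*(1 + b) (U(b) = -2 + (b + b)*(b + 1) = -2 + (2*b)*(1 + b) = -2 + 2*b*(1 + b))
P(C, l) = -3 + l + 2*C² + 3*C (P(C, l) = (-2 + 2*C + 2*C²) + ((C + l) - 1) = (-2 + 2*C + 2*C²) + (-1 + C + l) = -3 + l + 2*C² + 3*C)
73*√(56 + P(1, -3)) + T = 73*√(56 + (-3 - 3 + 2*1² + 3*1)) - 121/2 = 73*√(56 + (-3 - 3 + 2*1 + 3)) - 121/2 = 73*√(56 + (-3 - 3 + 2 + 3)) - 121/2 = 73*√(56 - 1) - 121/2 = 73*√55 - 121/2 = -121/2 + 73*√55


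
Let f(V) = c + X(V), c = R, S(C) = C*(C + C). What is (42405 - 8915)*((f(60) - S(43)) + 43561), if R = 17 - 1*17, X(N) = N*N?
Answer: 1455575870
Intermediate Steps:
X(N) = N**2
S(C) = 2*C**2 (S(C) = C*(2*C) = 2*C**2)
R = 0 (R = 17 - 17 = 0)
c = 0
f(V) = V**2 (f(V) = 0 + V**2 = V**2)
(42405 - 8915)*((f(60) - S(43)) + 43561) = (42405 - 8915)*((60**2 - 2*43**2) + 43561) = 33490*((3600 - 2*1849) + 43561) = 33490*((3600 - 1*3698) + 43561) = 33490*((3600 - 3698) + 43561) = 33490*(-98 + 43561) = 33490*43463 = 1455575870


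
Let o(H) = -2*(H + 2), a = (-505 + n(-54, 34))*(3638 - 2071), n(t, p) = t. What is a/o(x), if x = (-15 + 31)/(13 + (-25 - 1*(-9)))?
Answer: -2627859/20 ≈ -1.3139e+5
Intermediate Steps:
x = -16/3 (x = 16/(13 + (-25 + 9)) = 16/(13 - 16) = 16/(-3) = 16*(-1/3) = -16/3 ≈ -5.3333)
a = -875953 (a = (-505 - 54)*(3638 - 2071) = -559*1567 = -875953)
o(H) = -4 - 2*H (o(H) = -2*(2 + H) = -4 - 2*H)
a/o(x) = -875953/(-4 - 2*(-16/3)) = -875953/(-4 + 32/3) = -875953/20/3 = -875953*3/20 = -2627859/20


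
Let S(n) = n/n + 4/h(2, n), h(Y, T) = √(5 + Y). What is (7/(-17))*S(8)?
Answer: -7/17 - 4*√7/17 ≈ -1.0343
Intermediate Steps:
S(n) = 1 + 4*√7/7 (S(n) = n/n + 4/(√(5 + 2)) = 1 + 4/(√7) = 1 + 4*(√7/7) = 1 + 4*√7/7)
(7/(-17))*S(8) = (7/(-17))*(1 + 4*√7/7) = (7*(-1/17))*(1 + 4*√7/7) = -7*(1 + 4*√7/7)/17 = -7/17 - 4*√7/17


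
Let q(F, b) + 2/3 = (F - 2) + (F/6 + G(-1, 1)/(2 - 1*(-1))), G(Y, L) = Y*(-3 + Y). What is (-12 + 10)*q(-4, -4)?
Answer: 12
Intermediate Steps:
q(F, b) = -4/3 + 7*F/6 (q(F, b) = -2/3 + ((F - 2) + (F/6 + (-(-3 - 1))/(2 - 1*(-1)))) = -2/3 + ((-2 + F) + (F*(1/6) + (-1*(-4))/(2 + 1))) = -2/3 + ((-2 + F) + (F/6 + 4/3)) = -2/3 + ((-2 + F) + (4/3 + F/6)) = -2/3 + (-2/3 + 7*F/6) = -4/3 + 7*F/6)
(-12 + 10)*q(-4, -4) = (-12 + 10)*(-4/3 + (7/6)*(-4)) = -2*(-4/3 - 14/3) = -2*(-6) = 12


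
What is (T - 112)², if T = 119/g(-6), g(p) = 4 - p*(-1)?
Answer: 117649/4 ≈ 29412.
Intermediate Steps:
g(p) = 4 + p (g(p) = 4 - (-1)*p = 4 + p)
T = -119/2 (T = 119/(4 - 6) = 119/(-2) = 119*(-½) = -119/2 ≈ -59.500)
(T - 112)² = (-119/2 - 112)² = (-343/2)² = 117649/4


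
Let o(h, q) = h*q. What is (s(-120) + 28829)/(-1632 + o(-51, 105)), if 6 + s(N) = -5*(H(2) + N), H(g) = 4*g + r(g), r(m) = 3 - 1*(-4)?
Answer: -29348/6987 ≈ -4.2004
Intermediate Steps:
r(m) = 7 (r(m) = 3 + 4 = 7)
H(g) = 7 + 4*g (H(g) = 4*g + 7 = 7 + 4*g)
s(N) = -81 - 5*N (s(N) = -6 - 5*((7 + 4*2) + N) = -6 - 5*((7 + 8) + N) = -6 - 5*(15 + N) = -6 + (-75 - 5*N) = -81 - 5*N)
(s(-120) + 28829)/(-1632 + o(-51, 105)) = ((-81 - 5*(-120)) + 28829)/(-1632 - 51*105) = ((-81 + 600) + 28829)/(-1632 - 5355) = (519 + 28829)/(-6987) = 29348*(-1/6987) = -29348/6987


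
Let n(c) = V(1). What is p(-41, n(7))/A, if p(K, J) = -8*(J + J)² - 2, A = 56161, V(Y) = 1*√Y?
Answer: -34/56161 ≈ -0.00060540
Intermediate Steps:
V(Y) = √Y
n(c) = 1 (n(c) = √1 = 1)
p(K, J) = -2 - 32*J² (p(K, J) = -8*4*J² - 2 = -32*J² - 2 = -2 - 32*J²)
p(-41, n(7))/A = (-2 - 32*1²)/56161 = (-2 - 32*1)*(1/56161) = (-2 - 32)*(1/56161) = -34*1/56161 = -34/56161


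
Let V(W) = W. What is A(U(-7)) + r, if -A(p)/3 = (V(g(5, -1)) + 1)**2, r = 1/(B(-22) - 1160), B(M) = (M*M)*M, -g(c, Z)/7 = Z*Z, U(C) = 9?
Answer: -1275265/11808 ≈ -108.00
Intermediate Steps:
g(c, Z) = -7*Z**2 (g(c, Z) = -7*Z*Z = -7*Z**2)
B(M) = M**3 (B(M) = M**2*M = M**3)
r = -1/11808 (r = 1/((-22)**3 - 1160) = 1/(-10648 - 1160) = 1/(-11808) = -1/11808 ≈ -8.4688e-5)
A(p) = -108 (A(p) = -3*(-7*(-1)**2 + 1)**2 = -3*(-7*1 + 1)**2 = -3*(-7 + 1)**2 = -3*(-6)**2 = -3*36 = -108)
A(U(-7)) + r = -108 - 1/11808 = -1275265/11808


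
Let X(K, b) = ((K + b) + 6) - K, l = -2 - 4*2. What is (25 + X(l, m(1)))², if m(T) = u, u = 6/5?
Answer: 25921/25 ≈ 1036.8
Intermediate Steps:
l = -10 (l = -2 - 8 = -10)
u = 6/5 (u = 6*(⅕) = 6/5 ≈ 1.2000)
m(T) = 6/5
X(K, b) = 6 + b (X(K, b) = (6 + K + b) - K = 6 + b)
(25 + X(l, m(1)))² = (25 + (6 + 6/5))² = (25 + 36/5)² = (161/5)² = 25921/25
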